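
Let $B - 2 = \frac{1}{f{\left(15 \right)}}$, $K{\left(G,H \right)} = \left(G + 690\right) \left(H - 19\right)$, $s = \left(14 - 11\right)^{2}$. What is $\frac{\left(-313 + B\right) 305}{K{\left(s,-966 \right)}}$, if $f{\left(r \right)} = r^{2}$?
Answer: $\frac{4268414}{30983175} \approx 0.13777$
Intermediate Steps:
$s = 9$ ($s = 3^{2} = 9$)
$K{\left(G,H \right)} = \left(-19 + H\right) \left(690 + G\right)$ ($K{\left(G,H \right)} = \left(690 + G\right) \left(-19 + H\right) = \left(-19 + H\right) \left(690 + G\right)$)
$B = \frac{451}{225}$ ($B = 2 + \frac{1}{15^{2}} = 2 + \frac{1}{225} = \frac{451}{225} \approx 2.0044$)
$\frac{\left(-313 + B\right) 305}{K{\left(s,-966 \right)}} = \frac{\left(-313 + \frac{451}{225}\right) 305}{-13110 - 171 + 690 \left(-966\right) + 9 \left(-966\right)} = \frac{\left(- \frac{69974}{225}\right) 305}{-13110 - 171 - 666540 - 8694} = - \frac{4268414}{45 \left(-688515\right)} = \left(- \frac{4268414}{45}\right) \left(- \frac{1}{688515}\right) = \frac{4268414}{30983175}$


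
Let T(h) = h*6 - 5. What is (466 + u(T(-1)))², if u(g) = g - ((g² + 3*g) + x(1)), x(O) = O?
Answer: 133956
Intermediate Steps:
T(h) = -5 + 6*h (T(h) = 6*h - 5 = -5 + 6*h)
u(g) = -1 - g² - 2*g (u(g) = g - ((g² + 3*g) + 1) = g - (1 + g² + 3*g) = g + (-1 - g² - 3*g) = -1 - g² - 2*g)
(466 + u(T(-1)))² = (466 + (-1 - (-5 + 6*(-1))² - 2*(-5 + 6*(-1))))² = (466 + (-1 - (-5 - 6)² - 2*(-5 - 6)))² = (466 + (-1 - 1*(-11)² - 2*(-11)))² = (466 + (-1 - 1*121 + 22))² = (466 + (-1 - 121 + 22))² = (466 - 100)² = 366² = 133956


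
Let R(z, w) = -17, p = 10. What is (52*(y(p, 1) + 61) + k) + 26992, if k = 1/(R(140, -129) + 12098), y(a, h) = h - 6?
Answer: 361270225/12081 ≈ 29904.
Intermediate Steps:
y(a, h) = -6 + h
k = 1/12081 (k = 1/(-17 + 12098) = 1/12081 ≈ 8.2775e-5)
(52*(y(p, 1) + 61) + k) + 26992 = (52*((-6 + 1) + 61) + 1/12081) + 26992 = (52*(-5 + 61) + 1/12081) + 26992 = (52*56 + 1/12081) + 26992 = (2912 + 1/12081) + 26992 = 35179873/12081 + 26992 = 361270225/12081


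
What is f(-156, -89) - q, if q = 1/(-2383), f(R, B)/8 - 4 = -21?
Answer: -324087/2383 ≈ -136.00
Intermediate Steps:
f(R, B) = -136 (f(R, B) = 32 + 8*(-21) = 32 - 168 = -136)
q = -1/2383 ≈ -0.00041964
f(-156, -89) - q = -136 - 1*(-1/2383) = -136 + 1/2383 = -324087/2383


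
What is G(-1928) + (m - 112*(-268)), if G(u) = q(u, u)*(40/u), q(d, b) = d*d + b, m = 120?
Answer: -46944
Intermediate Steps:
q(d, b) = b + d**2 (q(d, b) = d**2 + b = b + d**2)
G(u) = 40*(u + u**2)/u (G(u) = (u + u**2)*(40/u) = 40*(u + u**2)/u)
G(-1928) + (m - 112*(-268)) = (40 + 40*(-1928)) + (120 - 112*(-268)) = (40 - 77120) + (120 + 30016) = -77080 + 30136 = -46944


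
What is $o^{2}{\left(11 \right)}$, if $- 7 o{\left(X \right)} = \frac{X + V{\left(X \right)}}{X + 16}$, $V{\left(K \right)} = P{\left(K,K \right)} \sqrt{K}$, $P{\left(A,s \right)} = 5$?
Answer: $\frac{44}{3969} + \frac{110 \sqrt{11}}{35721} \approx 0.021299$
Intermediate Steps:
$V{\left(K \right)} = 5 \sqrt{K}$
$o{\left(X \right)} = - \frac{X + 5 \sqrt{X}}{7 \left(16 + X\right)}$ ($o{\left(X \right)} = - \frac{\left(X + 5 \sqrt{X}\right) \frac{1}{X + 16}}{7} = - \frac{\left(X + 5 \sqrt{X}\right) \frac{1}{16 + X}}{7} = - \frac{\frac{1}{16 + X} \left(X + 5 \sqrt{X}\right)}{7} = - \frac{X + 5 \sqrt{X}}{7 \left(16 + X\right)}$)
$o^{2}{\left(11 \right)} = \left(\frac{\left(-1\right) 11 - 5 \sqrt{11}}{7 \left(16 + 11\right)}\right)^{2} = \left(\frac{-11 - 5 \sqrt{11}}{7 \cdot 27}\right)^{2} = \left(\frac{1}{7} \cdot \frac{1}{27} \left(-11 - 5 \sqrt{11}\right)\right)^{2} = \left(- \frac{11}{189} - \frac{5 \sqrt{11}}{189}\right)^{2}$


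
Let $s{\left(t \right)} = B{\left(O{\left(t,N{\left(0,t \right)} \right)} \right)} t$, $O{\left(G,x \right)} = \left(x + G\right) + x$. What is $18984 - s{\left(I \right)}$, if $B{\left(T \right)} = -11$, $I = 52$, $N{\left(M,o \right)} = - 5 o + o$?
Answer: $19556$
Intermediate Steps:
$N{\left(M,o \right)} = - 4 o$
$O{\left(G,x \right)} = G + 2 x$ ($O{\left(G,x \right)} = \left(G + x\right) + x = G + 2 x$)
$s{\left(t \right)} = - 11 t$
$18984 - s{\left(I \right)} = 18984 - \left(-11\right) 52 = 18984 - -572 = 18984 + 572 = 19556$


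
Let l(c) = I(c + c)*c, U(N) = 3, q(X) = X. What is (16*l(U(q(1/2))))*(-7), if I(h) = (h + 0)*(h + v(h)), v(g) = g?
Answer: -24192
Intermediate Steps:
I(h) = 2*h² (I(h) = (h + 0)*(h + h) = h*(2*h) = 2*h²)
l(c) = 8*c³ (l(c) = (2*(c + c)²)*c = (2*(2*c)²)*c = (2*(4*c²))*c = (8*c²)*c = 8*c³)
(16*l(U(q(1/2))))*(-7) = (16*(8*3³))*(-7) = (16*(8*27))*(-7) = (16*216)*(-7) = 3456*(-7) = -24192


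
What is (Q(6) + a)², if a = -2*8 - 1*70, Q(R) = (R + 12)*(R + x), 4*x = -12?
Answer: 1024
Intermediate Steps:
x = -3 (x = (¼)*(-12) = -3)
Q(R) = (-3 + R)*(12 + R) (Q(R) = (R + 12)*(R - 3) = (12 + R)*(-3 + R) = (-3 + R)*(12 + R))
a = -86 (a = -16 - 70 = -86)
(Q(6) + a)² = ((-36 + 6² + 9*6) - 86)² = ((-36 + 36 + 54) - 86)² = (54 - 86)² = (-32)² = 1024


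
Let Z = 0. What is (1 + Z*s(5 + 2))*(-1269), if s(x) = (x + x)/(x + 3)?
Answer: -1269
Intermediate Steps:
s(x) = 2*x/(3 + x) (s(x) = (2*x)/(3 + x) = 2*x/(3 + x))
(1 + Z*s(5 + 2))*(-1269) = (1 + 0*(2*(5 + 2)/(3 + (5 + 2))))*(-1269) = (1 + 0*(2*7/(3 + 7)))*(-1269) = (1 + 0*(2*7/10))*(-1269) = (1 + 0*(2*7*(1/10)))*(-1269) = (1 + 0*(7/5))*(-1269) = (1 + 0)*(-1269) = 1*(-1269) = -1269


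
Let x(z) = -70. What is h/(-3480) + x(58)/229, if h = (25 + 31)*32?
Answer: -81746/99615 ≈ -0.82062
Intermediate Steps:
h = 1792 (h = 56*32 = 1792)
h/(-3480) + x(58)/229 = 1792/(-3480) - 70/229 = 1792*(-1/3480) - 70*1/229 = -224/435 - 70/229 = -81746/99615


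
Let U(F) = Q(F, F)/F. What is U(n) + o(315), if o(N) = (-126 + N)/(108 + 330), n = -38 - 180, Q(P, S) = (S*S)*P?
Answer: 6938567/146 ≈ 47524.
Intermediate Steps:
Q(P, S) = P*S² (Q(P, S) = S²*P = P*S²)
n = -218
o(N) = -21/73 + N/438 (o(N) = (-126 + N)/438 = (-126 + N)*(1/438) = -21/73 + N/438)
U(F) = F² (U(F) = (F*F²)/F = F³/F = F²)
U(n) + o(315) = (-218)² + (-21/73 + (1/438)*315) = 47524 + (-21/73 + 105/146) = 47524 + 63/146 = 6938567/146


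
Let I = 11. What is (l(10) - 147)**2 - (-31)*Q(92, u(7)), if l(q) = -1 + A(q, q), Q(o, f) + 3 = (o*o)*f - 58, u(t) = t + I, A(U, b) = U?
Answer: 4740065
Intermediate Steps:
u(t) = 11 + t (u(t) = t + 11 = 11 + t)
Q(o, f) = -61 + f*o**2 (Q(o, f) = -3 + ((o*o)*f - 58) = -3 + (o**2*f - 58) = -3 + (f*o**2 - 58) = -3 + (-58 + f*o**2) = -61 + f*o**2)
l(q) = -1 + q
(l(10) - 147)**2 - (-31)*Q(92, u(7)) = ((-1 + 10) - 147)**2 - (-31)*(-61 + (11 + 7)*92**2) = (9 - 147)**2 - (-31)*(-61 + 18*8464) = (-138)**2 - (-31)*(-61 + 152352) = 19044 - (-31)*152291 = 19044 - 1*(-4721021) = 19044 + 4721021 = 4740065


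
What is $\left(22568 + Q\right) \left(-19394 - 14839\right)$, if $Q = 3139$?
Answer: $-880027731$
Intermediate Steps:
$\left(22568 + Q\right) \left(-19394 - 14839\right) = \left(22568 + 3139\right) \left(-19394 - 14839\right) = 25707 \left(-34233\right) = -880027731$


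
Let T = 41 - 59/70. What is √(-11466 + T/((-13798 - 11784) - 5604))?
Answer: I*√13660526056543905/1091510 ≈ 107.08*I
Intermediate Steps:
T = 2811/70 (T = 41 - 59*1/70 = 41 - 59/70 = 2811/70 ≈ 40.157)
√(-11466 + T/((-13798 - 11784) - 5604)) = √(-11466 + 2811/(70*((-13798 - 11784) - 5604))) = √(-11466 + 2811/(70*(-25582 - 5604))) = √(-11466 + (2811/70)/(-31186)) = √(-11466 + (2811/70)*(-1/31186)) = √(-11466 - 2811/2183020) = √(-25030510131/2183020) = I*√13660526056543905/1091510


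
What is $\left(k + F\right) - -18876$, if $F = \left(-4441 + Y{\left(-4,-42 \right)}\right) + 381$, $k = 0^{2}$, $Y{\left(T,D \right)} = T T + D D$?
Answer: $16596$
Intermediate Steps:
$Y{\left(T,D \right)} = D^{2} + T^{2}$ ($Y{\left(T,D \right)} = T^{2} + D^{2} = D^{2} + T^{2}$)
$k = 0$
$F = -2280$ ($F = \left(-4441 + \left(\left(-42\right)^{2} + \left(-4\right)^{2}\right)\right) + 381 = \left(-4441 + \left(1764 + 16\right)\right) + 381 = \left(-4441 + 1780\right) + 381 = -2661 + 381 = -2280$)
$\left(k + F\right) - -18876 = \left(0 - 2280\right) - -18876 = -2280 + 18876 = 16596$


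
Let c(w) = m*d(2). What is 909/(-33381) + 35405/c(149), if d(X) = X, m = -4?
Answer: -131317953/29672 ≈ -4425.6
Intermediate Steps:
c(w) = -8 (c(w) = -4*2 = -8)
909/(-33381) + 35405/c(149) = 909/(-33381) + 35405/(-8) = 909*(-1/33381) + 35405*(-⅛) = -101/3709 - 35405/8 = -131317953/29672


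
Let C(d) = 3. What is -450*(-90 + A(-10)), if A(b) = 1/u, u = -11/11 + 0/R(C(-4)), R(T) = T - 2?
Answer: 40950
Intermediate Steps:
R(T) = -2 + T
u = -1 (u = -11/11 + 0/(-2 + 3) = -11*1/11 + 0/1 = -1 + 0*1 = -1 + 0 = -1)
A(b) = -1 (A(b) = 1/(-1) = -1)
-450*(-90 + A(-10)) = -450*(-90 - 1) = -450*(-91) = 40950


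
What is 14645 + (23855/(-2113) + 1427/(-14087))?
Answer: 435581534359/29765831 ≈ 14634.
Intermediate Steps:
14645 + (23855/(-2113) + 1427/(-14087)) = 14645 + (23855*(-1/2113) + 1427*(-1/14087)) = 14645 + (-23855/2113 - 1427/14087) = 14645 - 339060636/29765831 = 435581534359/29765831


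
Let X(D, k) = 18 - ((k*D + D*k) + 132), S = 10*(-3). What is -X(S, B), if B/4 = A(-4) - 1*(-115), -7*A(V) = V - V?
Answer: -27486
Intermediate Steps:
A(V) = 0 (A(V) = -(V - V)/7 = -⅐*0 = 0)
B = 460 (B = 4*(0 - 1*(-115)) = 4*(0 + 115) = 4*115 = 460)
S = -30
X(D, k) = -114 - 2*D*k (X(D, k) = 18 - ((D*k + D*k) + 132) = 18 - (2*D*k + 132) = 18 - (132 + 2*D*k) = 18 + (-132 - 2*D*k) = -114 - 2*D*k)
-X(S, B) = -(-114 - 2*(-30)*460) = -(-114 + 27600) = -1*27486 = -27486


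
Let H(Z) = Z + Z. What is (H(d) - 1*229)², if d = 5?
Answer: 47961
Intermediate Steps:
H(Z) = 2*Z
(H(d) - 1*229)² = (2*5 - 1*229)² = (10 - 229)² = (-219)² = 47961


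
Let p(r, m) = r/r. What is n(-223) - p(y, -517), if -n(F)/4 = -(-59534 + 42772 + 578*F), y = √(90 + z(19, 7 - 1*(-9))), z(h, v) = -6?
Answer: -582625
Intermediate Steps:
y = 2*√21 (y = √(90 - 6) = √84 = 2*√21 ≈ 9.1651)
p(r, m) = 1
n(F) = -67048 + 2312*F (n(F) = -(-2312)/(1/(F + (-103 - 1*(-74)))) = -(-2312)/(1/(F + (-103 + 74))) = -(-2312)/(1/(F - 29)) = -(-2312)/(1/(-29 + F)) = -(-2312)*(-29 + F) = -4*(16762 - 578*F) = -67048 + 2312*F)
n(-223) - p(y, -517) = (-67048 + 2312*(-223)) - 1*1 = (-67048 - 515576) - 1 = -582624 - 1 = -582625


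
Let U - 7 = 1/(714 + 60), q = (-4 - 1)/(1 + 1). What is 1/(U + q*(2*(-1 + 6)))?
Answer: -774/13931 ≈ -0.055560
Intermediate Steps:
q = -5/2 ≈ -2.5000
U = 5419/774 (U = 7 + 1/(714 + 60) = 7 + 1/774 = 5419/774 ≈ 7.0013)
1/(U + q*(2*(-1 + 6))) = 1/(5419/774 - 5*(-1 + 6)) = 1/(5419/774 - 5*5) = 1/(5419/774 - 5/2*10) = 1/(5419/774 - 25) = 1/(-13931/774) = -774/13931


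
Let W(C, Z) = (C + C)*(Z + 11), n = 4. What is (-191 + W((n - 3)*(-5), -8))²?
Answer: 48841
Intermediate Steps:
W(C, Z) = 2*C*(11 + Z) (W(C, Z) = (2*C)*(11 + Z) = 2*C*(11 + Z))
(-191 + W((n - 3)*(-5), -8))² = (-191 + 2*((4 - 3)*(-5))*(11 - 8))² = (-191 + 2*(1*(-5))*3)² = (-191 + 2*(-5)*3)² = (-191 - 30)² = (-221)² = 48841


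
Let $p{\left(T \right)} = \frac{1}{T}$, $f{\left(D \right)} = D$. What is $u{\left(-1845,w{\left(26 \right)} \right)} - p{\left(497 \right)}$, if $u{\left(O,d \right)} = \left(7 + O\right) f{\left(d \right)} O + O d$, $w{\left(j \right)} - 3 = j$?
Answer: $\frac{48849476444}{497} \approx 9.8289 \cdot 10^{7}$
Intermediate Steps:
$w{\left(j \right)} = 3 + j$
$u{\left(O,d \right)} = O d + O d \left(7 + O\right)$ ($u{\left(O,d \right)} = \left(7 + O\right) d O + O d = d \left(7 + O\right) O + O d = O d \left(7 + O\right) + O d = O d + O d \left(7 + O\right)$)
$u{\left(-1845,w{\left(26 \right)} \right)} - p{\left(497 \right)} = - 1845 \left(3 + 26\right) \left(8 - 1845\right) - \frac{1}{497} = \left(-1845\right) 29 \left(-1837\right) - \frac{1}{497} = 98288685 - \frac{1}{497} = \frac{48849476444}{497}$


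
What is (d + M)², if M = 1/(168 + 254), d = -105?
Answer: 1963287481/178084 ≈ 11025.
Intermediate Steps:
M = 1/422 ≈ 0.0023697
(d + M)² = (-105 + 1/422)² = (-44309/422)² = 1963287481/178084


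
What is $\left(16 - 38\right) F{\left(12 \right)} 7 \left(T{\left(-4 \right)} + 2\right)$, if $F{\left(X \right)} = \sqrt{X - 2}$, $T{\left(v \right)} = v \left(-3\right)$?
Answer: $- 2156 \sqrt{10} \approx -6817.9$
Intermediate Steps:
$T{\left(v \right)} = - 3 v$
$F{\left(X \right)} = \sqrt{-2 + X}$
$\left(16 - 38\right) F{\left(12 \right)} 7 \left(T{\left(-4 \right)} + 2\right) = \left(16 - 38\right) \sqrt{-2 + 12} \cdot 7 \left(\left(-3\right) \left(-4\right) + 2\right) = \left(16 - 38\right) \sqrt{10} \cdot 7 \left(12 + 2\right) = - 22 \sqrt{10} \cdot 7 \cdot 14 = - 22 \sqrt{10} \cdot 98 = - 2156 \sqrt{10}$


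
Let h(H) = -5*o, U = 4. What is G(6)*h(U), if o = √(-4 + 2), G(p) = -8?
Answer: 40*I*√2 ≈ 56.569*I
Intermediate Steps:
o = I*√2 (o = √(-2) = I*√2 ≈ 1.4142*I)
h(H) = -5*I*√2
G(6)*h(U) = -(-40)*I*√2 = 40*I*√2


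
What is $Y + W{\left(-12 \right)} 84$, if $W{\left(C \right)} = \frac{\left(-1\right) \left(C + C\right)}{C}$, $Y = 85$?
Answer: $-83$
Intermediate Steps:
$W{\left(C \right)} = -2$ ($W{\left(C \right)} = \frac{\left(-1\right) 2 C}{C} = \frac{\left(-2\right) C}{C} = -2$)
$Y + W{\left(-12 \right)} 84 = 85 - 168 = -83$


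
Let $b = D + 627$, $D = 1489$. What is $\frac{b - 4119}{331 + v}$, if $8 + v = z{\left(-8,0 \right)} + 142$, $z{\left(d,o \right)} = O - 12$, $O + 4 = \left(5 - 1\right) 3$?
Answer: $- \frac{2003}{461} \approx -4.3449$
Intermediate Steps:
$b = 2116$ ($b = 1489 + 627 = 2116$)
$O = 8$ ($O = -4 + \left(5 - 1\right) 3 = -4 + 4 \cdot 3 = -4 + 12 = 8$)
$z{\left(d,o \right)} = -4$ ($z{\left(d,o \right)} = 8 - 12 = -4$)
$v = 130$ ($v = -8 + \left(-4 + 142\right) = -8 + 138 = 130$)
$\frac{b - 4119}{331 + v} = \frac{2116 - 4119}{331 + 130} = - \frac{2003}{461}$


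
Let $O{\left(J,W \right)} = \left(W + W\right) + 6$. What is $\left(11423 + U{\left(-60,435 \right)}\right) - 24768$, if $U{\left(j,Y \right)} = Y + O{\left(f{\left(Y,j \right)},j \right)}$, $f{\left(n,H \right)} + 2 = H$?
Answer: $-13024$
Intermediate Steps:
$f{\left(n,H \right)} = -2 + H$
$O{\left(J,W \right)} = 6 + 2 W$ ($O{\left(J,W \right)} = 2 W + 6 = 6 + 2 W$)
$U{\left(j,Y \right)} = 6 + Y + 2 j$ ($U{\left(j,Y \right)} = Y + \left(6 + 2 j\right) = 6 + Y + 2 j$)
$\left(11423 + U{\left(-60,435 \right)}\right) - 24768 = \left(11423 + \left(6 + 435 + 2 \left(-60\right)\right)\right) - 24768 = \left(11423 + \left(6 + 435 - 120\right)\right) - 24768 = \left(11423 + 321\right) - 24768 = 11744 - 24768 = -13024$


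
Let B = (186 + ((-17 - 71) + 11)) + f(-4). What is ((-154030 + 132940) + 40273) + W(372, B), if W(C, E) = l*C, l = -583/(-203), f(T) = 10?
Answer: 4111025/203 ≈ 20251.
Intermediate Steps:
l = 583/203 (l = -583*(-1/203) = 583/203 ≈ 2.8719)
B = 119 (B = (186 + ((-17 - 71) + 11)) + 10 = (186 + (-88 + 11)) + 10 = (186 - 77) + 10 = 109 + 10 = 119)
W(C, E) = 583*C/203
((-154030 + 132940) + 40273) + W(372, B) = ((-154030 + 132940) + 40273) + (583/203)*372 = (-21090 + 40273) + 216876/203 = 19183 + 216876/203 = 4111025/203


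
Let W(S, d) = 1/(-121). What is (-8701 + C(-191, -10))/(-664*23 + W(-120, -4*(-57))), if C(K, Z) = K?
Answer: 358644/615971 ≈ 0.58224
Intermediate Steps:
W(S, d) = -1/121
(-8701 + C(-191, -10))/(-664*23 + W(-120, -4*(-57))) = (-8701 - 191)/(-664*23 - 1/121) = -8892/(-15272 - 1/121) = -8892/(-1847913/121) = -8892*(-121/1847913) = 358644/615971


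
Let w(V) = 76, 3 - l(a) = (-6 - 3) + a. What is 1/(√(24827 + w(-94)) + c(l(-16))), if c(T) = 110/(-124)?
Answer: 3410/95724107 + 11532*√2767/95724107 ≈ 0.0063727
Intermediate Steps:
l(a) = 12 - a (l(a) = 3 - ((-6 - 3) + a) = 3 - (-9 + a) = 3 + (9 - a) = 12 - a)
c(T) = -55/62 (c(T) = 110*(-1/124) = -55/62)
1/(√(24827 + w(-94)) + c(l(-16))) = 1/(√(24827 + 76) - 55/62) = 1/(√24903 - 55/62) = 1/(3*√2767 - 55/62) = 1/(-55/62 + 3*√2767)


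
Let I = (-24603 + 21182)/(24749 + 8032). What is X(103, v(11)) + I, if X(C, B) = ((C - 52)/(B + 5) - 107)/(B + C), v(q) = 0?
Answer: -17627819/16882215 ≈ -1.0442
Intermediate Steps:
I = -3421/32781 ≈ -0.10436
X(C, B) = (-107 + (-52 + C)/(5 + B))/(B + C) (X(C, B) = ((-52 + C)/(5 + B) - 107)/(B + C) = (-107 + (-52 + C)/(5 + B))/(B + C))
X(103, v(11)) + I = (-587 + 103 - 107*0)/(0**2 + 5*0 + 5*103 + 0*103) - 3421/32781 = (-587 + 103 + 0)/(0 + 0 + 515 + 0) - 3421/32781 = -484/515 - 3421/32781 = -17627819/16882215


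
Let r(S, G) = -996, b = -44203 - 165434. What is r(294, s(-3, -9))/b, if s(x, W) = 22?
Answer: 332/69879 ≈ 0.0047511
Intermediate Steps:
b = -209637
r(294, s(-3, -9))/b = -996/(-209637) = -996*(-1/209637) = 332/69879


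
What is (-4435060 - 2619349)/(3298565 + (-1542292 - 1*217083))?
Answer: -7054409/1539190 ≈ -4.5832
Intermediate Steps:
(-4435060 - 2619349)/(3298565 + (-1542292 - 1*217083)) = -7054409/(3298565 + (-1542292 - 217083)) = -7054409/(3298565 - 1759375) = -7054409/1539190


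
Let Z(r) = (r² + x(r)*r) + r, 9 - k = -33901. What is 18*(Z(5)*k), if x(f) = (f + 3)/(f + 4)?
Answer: 21024200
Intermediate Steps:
k = 33910 (k = 9 - 1*(-33901) = 9 + 33901 = 33910)
x(f) = (3 + f)/(4 + f)
Z(r) = r + r² + r*(3 + r)/(4 + r) (Z(r) = (r² + ((3 + r)/(4 + r))*r) + r = (r² + r*(3 + r)/(4 + r)) + r = r + r² + r*(3 + r)/(4 + r))
18*(Z(5)*k) = 18*((5*(7 + 5² + 6*5)/(4 + 5))*33910) = 18*((5*(7 + 25 + 30)/9)*33910) = 18*((5*(⅑)*62)*33910) = 18*((310/9)*33910) = 18*(10512100/9) = 21024200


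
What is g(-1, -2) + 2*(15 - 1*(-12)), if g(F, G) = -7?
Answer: 47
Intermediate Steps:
g(-1, -2) + 2*(15 - 1*(-12)) = -7 + 2*(15 - 1*(-12)) = -7 + 2*(15 + 12) = -7 + 2*27 = -7 + 54 = 47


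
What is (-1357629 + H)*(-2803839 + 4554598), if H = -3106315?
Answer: -7815290133496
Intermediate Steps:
(-1357629 + H)*(-2803839 + 4554598) = (-1357629 - 3106315)*(-2803839 + 4554598) = -4463944*1750759 = -7815290133496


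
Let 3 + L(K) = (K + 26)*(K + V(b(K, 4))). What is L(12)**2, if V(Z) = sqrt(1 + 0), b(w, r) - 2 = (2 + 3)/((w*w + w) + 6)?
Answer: 241081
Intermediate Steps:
b(w, r) = 2 + 5/(6 + w + w**2) (b(w, r) = 2 + (2 + 3)/((w*w + w) + 6) = 2 + 5/((w**2 + w) + 6) = 2 + 5/((w + w**2) + 6) = 2 + 5/(6 + w + w**2))
V(Z) = 1 (V(Z) = sqrt(1) = 1)
L(K) = -3 + (1 + K)*(26 + K) (L(K) = -3 + (K + 26)*(K + 1) = -3 + (26 + K)*(1 + K) = -3 + (1 + K)*(26 + K))
L(12)**2 = (23 + 12**2 + 27*12)**2 = (23 + 144 + 324)**2 = 491**2 = 241081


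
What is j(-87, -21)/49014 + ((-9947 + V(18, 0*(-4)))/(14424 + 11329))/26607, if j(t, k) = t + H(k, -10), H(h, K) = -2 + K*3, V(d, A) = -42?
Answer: -558024485/228468615102 ≈ -0.0024425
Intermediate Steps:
H(h, K) = -2 + 3*K
j(t, k) = -32 + t (j(t, k) = t + (-2 + 3*(-10)) = t + (-2 - 30) = t - 32 = -32 + t)
j(-87, -21)/49014 + ((-9947 + V(18, 0*(-4)))/(14424 + 11329))/26607 = (-32 - 87)/49014 + ((-9947 - 42)/(14424 + 11329))/26607 = -119*1/49014 - 9989/25753*(1/26607) = -17/7002 - 9989*1/25753*(1/26607) = -17/7002 - 1427/3679*1/26607 = -17/7002 - 1427/97887153 = -558024485/228468615102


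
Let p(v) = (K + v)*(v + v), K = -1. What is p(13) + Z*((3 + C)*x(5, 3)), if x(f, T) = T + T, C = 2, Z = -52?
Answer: -1248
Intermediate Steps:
x(f, T) = 2*T
p(v) = 2*v*(-1 + v) (p(v) = (-1 + v)*(v + v) = (-1 + v)*(2*v) = 2*v*(-1 + v))
p(13) + Z*((3 + C)*x(5, 3)) = 2*13*(-1 + 13) - 52*(3 + 2)*2*3 = 2*13*12 - 260*6 = 312 - 52*30 = 312 - 1560 = -1248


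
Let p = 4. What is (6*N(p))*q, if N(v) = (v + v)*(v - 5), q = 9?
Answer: -432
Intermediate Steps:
N(v) = 2*v*(-5 + v) (N(v) = (2*v)*(-5 + v) = 2*v*(-5 + v))
(6*N(p))*q = (6*(2*4*(-5 + 4)))*9 = (6*(2*4*(-1)))*9 = (6*(-8))*9 = -48*9 = -432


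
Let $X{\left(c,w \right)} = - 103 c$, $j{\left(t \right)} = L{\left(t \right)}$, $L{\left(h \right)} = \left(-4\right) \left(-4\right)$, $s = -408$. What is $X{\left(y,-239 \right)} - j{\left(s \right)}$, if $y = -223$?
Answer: $22953$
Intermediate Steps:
$L{\left(h \right)} = 16$
$j{\left(t \right)} = 16$
$X{\left(y,-239 \right)} - j{\left(s \right)} = \left(-103\right) \left(-223\right) - 16 = 22969 - 16 = 22953$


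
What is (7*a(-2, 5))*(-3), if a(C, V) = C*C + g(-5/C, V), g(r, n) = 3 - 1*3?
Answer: -84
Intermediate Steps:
g(r, n) = 0 (g(r, n) = 3 - 3 = 0)
a(C, V) = C**2 (a(C, V) = C*C + 0 = C**2 + 0 = C**2)
(7*a(-2, 5))*(-3) = (7*(-2)**2)*(-3) = (7*4)*(-3) = 28*(-3) = -84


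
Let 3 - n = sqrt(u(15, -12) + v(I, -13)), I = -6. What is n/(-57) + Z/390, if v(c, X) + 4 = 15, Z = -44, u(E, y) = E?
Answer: -613/3705 + sqrt(26)/57 ≈ -0.075996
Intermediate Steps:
v(c, X) = 11 (v(c, X) = -4 + 15 = 11)
n = 3 - sqrt(26) (n = 3 - sqrt(15 + 11) = 3 - sqrt(26) ≈ -2.0990)
n/(-57) + Z/390 = (3 - sqrt(26))/(-57) - 44/390 = (3 - sqrt(26))*(-1/57) - 44*1/390 = (-1/19 + sqrt(26)/57) - 22/195 = -613/3705 + sqrt(26)/57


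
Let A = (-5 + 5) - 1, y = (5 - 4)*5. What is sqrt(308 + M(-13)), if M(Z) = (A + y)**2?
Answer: 18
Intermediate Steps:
y = 5 (y = 1*5 = 5)
A = -1 (A = 0 - 1 = -1)
M(Z) = 16 (M(Z) = (-1 + 5)**2 = 4**2 = 16)
sqrt(308 + M(-13)) = sqrt(308 + 16) = sqrt(324) = 18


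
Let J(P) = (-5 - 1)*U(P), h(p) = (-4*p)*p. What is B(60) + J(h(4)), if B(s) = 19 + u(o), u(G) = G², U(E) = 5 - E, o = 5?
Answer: -370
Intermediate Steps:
h(p) = -4*p²
J(P) = -30 + 6*P (J(P) = (-5 - 1)*(5 - P) = -6*(5 - P) = -30 + 6*P)
B(s) = 44 (B(s) = 19 + 5² = 19 + 25 = 44)
B(60) + J(h(4)) = 44 + (-30 + 6*(-4*4²)) = 44 + (-30 + 6*(-4*16)) = 44 + (-30 + 6*(-64)) = 44 + (-30 - 384) = 44 - 414 = -370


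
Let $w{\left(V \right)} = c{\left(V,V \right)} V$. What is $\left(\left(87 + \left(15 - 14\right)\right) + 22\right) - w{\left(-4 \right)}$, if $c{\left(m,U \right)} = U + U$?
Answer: $78$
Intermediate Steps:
$c{\left(m,U \right)} = 2 U$
$w{\left(V \right)} = 2 V^{2}$ ($w{\left(V \right)} = 2 V V = 2 V^{2}$)
$\left(\left(87 + \left(15 - 14\right)\right) + 22\right) - w{\left(-4 \right)} = \left(\left(87 + \left(15 - 14\right)\right) + 22\right) - 2 \left(-4\right)^{2} = \left(\left(87 + 1\right) + 22\right) - 2 \cdot 16 = \left(88 + 22\right) - 32 = 110 - 32 = 78$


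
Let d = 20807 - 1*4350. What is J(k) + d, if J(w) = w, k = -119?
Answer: 16338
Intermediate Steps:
d = 16457 (d = 20807 - 4350 = 16457)
J(k) + d = -119 + 16457 = 16338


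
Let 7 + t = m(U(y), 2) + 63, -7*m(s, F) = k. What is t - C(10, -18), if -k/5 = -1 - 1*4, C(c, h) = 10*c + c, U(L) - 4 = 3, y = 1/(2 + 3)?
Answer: -403/7 ≈ -57.571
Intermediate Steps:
y = 1/5 ≈ 0.20000
U(L) = 7 (U(L) = 4 + 3 = 7)
C(c, h) = 11*c
k = 25 (k = -5*(-1 - 1*4) = -5*(-1 - 4) = -5*(-5) = 25)
m(s, F) = -25/7 (m(s, F) = -1/7*25 = -25/7)
t = 367/7 (t = -7 + (-25/7 + 63) = -7 + 416/7 = 367/7 ≈ 52.429)
t - C(10, -18) = 367/7 - 11*10 = 367/7 - 1*110 = 367/7 - 110 = -403/7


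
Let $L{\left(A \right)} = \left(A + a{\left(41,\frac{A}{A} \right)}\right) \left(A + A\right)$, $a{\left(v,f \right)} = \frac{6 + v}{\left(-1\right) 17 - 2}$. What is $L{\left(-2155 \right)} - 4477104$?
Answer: $\frac{91610544}{19} \approx 4.8216 \cdot 10^{6}$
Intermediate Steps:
$a{\left(v,f \right)} = - \frac{6}{19} - \frac{v}{19}$ ($a{\left(v,f \right)} = \frac{6 + v}{-17 - 2} = \frac{6 + v}{-19} = \left(6 + v\right) \left(- \frac{1}{19}\right) = - \frac{6}{19} - \frac{v}{19}$)
$L{\left(A \right)} = 2 A \left(- \frac{47}{19} + A\right)$ ($L{\left(A \right)} = \left(A - \frac{47}{19}\right) \left(A + A\right) = \left(A - \frac{47}{19}\right) 2 A = \left(- \frac{47}{19} + A\right) 2 A = 2 A \left(- \frac{47}{19} + A\right)$)
$L{\left(-2155 \right)} - 4477104 = \frac{2}{19} \left(-2155\right) \left(-47 + 19 \left(-2155\right)\right) - 4477104 = \frac{2}{19} \left(-2155\right) \left(-47 - 40945\right) - 4477104 = \frac{2}{19} \left(-2155\right) \left(-40992\right) - 4477104 = \frac{176675520}{19} - 4477104 = \frac{91610544}{19}$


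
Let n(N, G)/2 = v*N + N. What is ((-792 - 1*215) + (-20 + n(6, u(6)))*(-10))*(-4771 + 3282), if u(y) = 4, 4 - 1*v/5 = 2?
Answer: 3167103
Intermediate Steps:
v = 10 (v = 20 - 5*2 = 20 - 10 = 10)
n(N, G) = 22*N (n(N, G) = 2*(10*N + N) = 2*(11*N) = 22*N)
((-792 - 1*215) + (-20 + n(6, u(6)))*(-10))*(-4771 + 3282) = ((-792 - 1*215) + (-20 + 22*6)*(-10))*(-4771 + 3282) = ((-792 - 215) + (-20 + 132)*(-10))*(-1489) = (-1007 + 112*(-10))*(-1489) = (-1007 - 1120)*(-1489) = -2127*(-1489) = 3167103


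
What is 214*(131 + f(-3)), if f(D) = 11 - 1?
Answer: 30174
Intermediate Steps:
f(D) = 10
214*(131 + f(-3)) = 214*(131 + 10) = 214*141 = 30174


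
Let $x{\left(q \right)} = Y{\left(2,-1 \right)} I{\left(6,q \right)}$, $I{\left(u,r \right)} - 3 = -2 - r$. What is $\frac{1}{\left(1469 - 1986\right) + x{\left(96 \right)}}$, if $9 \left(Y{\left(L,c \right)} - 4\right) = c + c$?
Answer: $- \frac{9}{7883} \approx -0.0011417$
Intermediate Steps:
$I{\left(u,r \right)} = 1 - r$ ($I{\left(u,r \right)} = 3 - \left(2 + r\right) = 1 - r$)
$Y{\left(L,c \right)} = 4 + \frac{2 c}{9}$ ($Y{\left(L,c \right)} = 4 + \frac{c + c}{9} = 4 + \frac{2 c}{9}$)
$x{\left(q \right)} = \frac{34}{9} - \frac{34 q}{9}$ ($x{\left(q \right)} = \left(4 + \frac{2}{9} \left(-1\right)\right) \left(1 - q\right) = \left(4 - \frac{2}{9}\right) \left(1 - q\right) = \frac{34 \left(1 - q\right)}{9} = \frac{34}{9} - \frac{34 q}{9}$)
$\frac{1}{\left(1469 - 1986\right) + x{\left(96 \right)}} = \frac{1}{\left(1469 - 1986\right) + \left(\frac{34}{9} - \frac{1088}{3}\right)} = \frac{1}{-517 - \frac{3230}{9}} = \frac{1}{- \frac{7883}{9}} = - \frac{9}{7883}$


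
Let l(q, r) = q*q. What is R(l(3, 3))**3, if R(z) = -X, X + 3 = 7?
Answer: -64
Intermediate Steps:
l(q, r) = q**2
X = 4 (X = -3 + 7 = 4)
R(z) = -4 (R(z) = -1*4 = -4)
R(l(3, 3))**3 = (-4)**3 = -64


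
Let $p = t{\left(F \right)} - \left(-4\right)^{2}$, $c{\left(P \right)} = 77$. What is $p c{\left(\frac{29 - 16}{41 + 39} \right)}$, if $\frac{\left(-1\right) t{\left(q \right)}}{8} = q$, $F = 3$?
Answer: $-3080$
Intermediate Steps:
$t{\left(q \right)} = - 8 q$
$p = -40$ ($p = \left(-8\right) 3 - \left(-4\right)^{2} = -24 - 16 = -40$)
$p c{\left(\frac{29 - 16}{41 + 39} \right)} = \left(-40\right) 77 = -3080$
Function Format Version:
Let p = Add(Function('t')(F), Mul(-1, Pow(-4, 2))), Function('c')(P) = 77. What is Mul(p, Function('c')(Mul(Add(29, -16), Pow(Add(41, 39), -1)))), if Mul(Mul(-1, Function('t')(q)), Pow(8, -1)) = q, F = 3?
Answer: -3080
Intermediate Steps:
Function('t')(q) = Mul(-8, q)
p = -40 (p = Add(Mul(-8, 3), Mul(-1, Pow(-4, 2))) = Add(-24, Mul(-1, 16)) = Add(-24, -16) = -40)
Mul(p, Function('c')(Mul(Add(29, -16), Pow(Add(41, 39), -1)))) = Mul(-40, 77) = -3080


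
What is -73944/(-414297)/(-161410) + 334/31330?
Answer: 9543941899/895337476865 ≈ 0.010660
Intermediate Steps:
-73944/(-414297)/(-161410) + 334/31330 = -73944*(-1/414297)*(-1/161410) + 334*(1/31330) = (632/3541)*(-1/161410) + 167/15665 = -316/285776405 + 167/15665 = 9543941899/895337476865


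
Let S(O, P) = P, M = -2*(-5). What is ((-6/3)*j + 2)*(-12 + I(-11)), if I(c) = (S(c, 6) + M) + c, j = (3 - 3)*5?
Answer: -14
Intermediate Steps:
M = 10
j = 0 (j = 0*5 = 0)
I(c) = 16 + c (I(c) = (6 + 10) + c = 16 + c)
((-6/3)*j + 2)*(-12 + I(-11)) = (-6/3*0 + 2)*(-12 + (16 - 11)) = (-6*⅓*0 + 2)*(-12 + 5) = (-2*0 + 2)*(-7) = (0 + 2)*(-7) = 2*(-7) = -14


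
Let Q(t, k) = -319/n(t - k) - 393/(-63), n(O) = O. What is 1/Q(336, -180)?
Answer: 3612/20299 ≈ 0.17794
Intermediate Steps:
Q(t, k) = 131/21 - 319/(t - k) (Q(t, k) = -319/(t - k) - 393/(-63) = -319/(t - k) - 393*(-1/63) = -319/(t - k) + 131/21 = 131/21 - 319/(t - k))
1/Q(336, -180) = 1/(131/21 + 319/(-180 - 1*336)) = 1/(131/21 + 319/(-180 - 336)) = 1/(131/21 + 319/(-516)) = 1/(131/21 + 319*(-1/516)) = 1/(131/21 - 319/516) = 1/(20299/3612) = 3612/20299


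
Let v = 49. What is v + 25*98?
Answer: 2499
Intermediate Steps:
v + 25*98 = 49 + 25*98 = 49 + 2450 = 2499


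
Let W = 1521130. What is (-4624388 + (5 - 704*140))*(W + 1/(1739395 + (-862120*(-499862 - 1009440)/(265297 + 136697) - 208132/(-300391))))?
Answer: -2158531859380672348422027887371/300454994157109189 ≈ -7.1842e+12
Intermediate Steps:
(-4624388 + (5 - 704*140))*(W + 1/(1739395 + (-862120*(-499862 - 1009440)/(265297 + 136697) - 208132/(-300391)))) = (-4624388 + (5 - 704*140))*(1521130 + 1/(1739395 + (-862120*(-499862 - 1009440)/(265297 + 136697) - 208132/(-300391)))) = (-4624388 + (5 - 98560))*(1521130 + 1/(1739395 + (-862120/(401994/(-1509302)) - 208132*(-1/300391)))) = (-4624388 - 98555)*(1521130 + 1/(1739395 + (-862120/(401994*(-1/1509302)) + 208132/300391))) = -4722943*(1521130 + 1/(1739395 + (-862120/(-200997/754651) + 208132/300391))) = -4722943*(1521130 + 1/(1739395 + (-862120*(-754651/200997) + 208132/300391))) = -4722943*(1521130 + 1/(1739395 + (650599720120/200997 + 208132/300391))) = -4722943*(1521130 + 1/(1739395 + 195434342360474524/60377689827)) = -4722943*(1521130 + 1/(300454994157109189/60377689827)) = -4722943*(1521130 + 60377689827/300454994157109189) = -4722943*457031105262263878353397/300454994157109189 = -2158531859380672348422027887371/300454994157109189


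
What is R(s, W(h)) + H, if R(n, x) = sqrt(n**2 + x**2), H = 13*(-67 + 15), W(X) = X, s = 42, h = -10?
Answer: -676 + 2*sqrt(466) ≈ -632.83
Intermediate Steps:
H = -676 (H = 13*(-52) = -676)
R(s, W(h)) + H = sqrt(42**2 + (-10)**2) - 676 = sqrt(1764 + 100) - 676 = sqrt(1864) - 676 = 2*sqrt(466) - 676 = -676 + 2*sqrt(466)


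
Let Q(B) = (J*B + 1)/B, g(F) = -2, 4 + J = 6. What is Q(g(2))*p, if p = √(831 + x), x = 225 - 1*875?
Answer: 3*√181/2 ≈ 20.180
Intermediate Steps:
J = 2 (J = -4 + 6 = 2)
x = -650 (x = 225 - 875 = -650)
p = √181 (p = √(831 - 650) = √181 ≈ 13.454)
Q(B) = (1 + 2*B)/B (Q(B) = (2*B + 1)/B = (1 + 2*B)/B)
Q(g(2))*p = (2 + 1/(-2))*√181 = (2 - ½)*√181 = 3*√181/2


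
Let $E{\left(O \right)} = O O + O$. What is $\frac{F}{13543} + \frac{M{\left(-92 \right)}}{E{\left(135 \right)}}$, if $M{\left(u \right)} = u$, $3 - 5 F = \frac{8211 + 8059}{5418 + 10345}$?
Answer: $- \frac{976305133}{195973087662} \approx -0.0049818$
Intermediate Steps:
$E{\left(O \right)} = O + O^{2}$ ($E{\left(O \right)} = O^{2} + O = O + O^{2}$)
$F = \frac{31019}{78815}$ ($F = \frac{3}{5} - \frac{\left(8211 + 8059\right) \frac{1}{5418 + 10345}}{5} = \frac{3}{5} - \frac{16270 \cdot \frac{1}{15763}}{5} = \frac{3}{5} - \frac{3254}{15763} = \frac{31019}{78815} \approx 0.39357$)
$\frac{F}{13543} + \frac{M{\left(-92 \right)}}{E{\left(135 \right)}} = \frac{31019}{78815 \cdot 13543} - \frac{92}{135 \left(1 + 135\right)} = \frac{31019}{78815} \cdot \frac{1}{13543} - \frac{92}{135 \cdot 136} = \frac{31019}{1067391545} - \frac{92}{18360} = \frac{31019}{1067391545} - \frac{23}{4590} = - \frac{976305133}{195973087662}$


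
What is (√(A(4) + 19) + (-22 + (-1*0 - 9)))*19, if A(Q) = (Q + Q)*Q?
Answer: -589 + 19*√51 ≈ -453.31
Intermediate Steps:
A(Q) = 2*Q² (A(Q) = (2*Q)*Q = 2*Q²)
(√(A(4) + 19) + (-22 + (-1*0 - 9)))*19 = (√(2*4² + 19) + (-22 + (-1*0 - 9)))*19 = (√(2*16 + 19) + (-22 + (0 - 9)))*19 = (√(32 + 19) + (-22 - 9))*19 = (√51 - 31)*19 = (-31 + √51)*19 = -589 + 19*√51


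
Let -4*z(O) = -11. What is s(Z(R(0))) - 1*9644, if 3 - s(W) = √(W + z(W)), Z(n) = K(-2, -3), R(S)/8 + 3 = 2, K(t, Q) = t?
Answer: -9641 - √3/2 ≈ -9641.9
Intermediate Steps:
z(O) = 11/4 (z(O) = -¼*(-11) = 11/4)
R(S) = -8 (R(S) = -24 + 8*2 = -24 + 16 = -8)
Z(n) = -2
s(W) = 3 - √(11/4 + W) (s(W) = 3 - √(W + 11/4) = 3 - √(11/4 + W))
s(Z(R(0))) - 1*9644 = (3 - √(11 + 4*(-2))/2) - 1*9644 = (3 - √(11 - 8)/2) - 9644 = (3 - √3/2) - 9644 = -9641 - √3/2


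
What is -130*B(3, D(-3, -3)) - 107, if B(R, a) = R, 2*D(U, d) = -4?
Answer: -497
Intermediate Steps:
D(U, d) = -2 (D(U, d) = (½)*(-4) = -2)
-130*B(3, D(-3, -3)) - 107 = -130*3 - 107 = -390 - 107 = -497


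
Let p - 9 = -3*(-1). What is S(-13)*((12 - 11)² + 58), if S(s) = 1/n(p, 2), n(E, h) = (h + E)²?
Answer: 59/196 ≈ 0.30102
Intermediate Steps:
p = 12 (p = 9 - 3*(-1) = 9 + 3 = 12)
n(E, h) = (E + h)²
S(s) = 1/196 (S(s) = 1/((12 + 2)²) = 1/(14²) = 1/196)
S(-13)*((12 - 11)² + 58) = ((12 - 11)² + 58)/196 = (1² + 58)/196 = (1 + 58)/196 = (1/196)*59 = 59/196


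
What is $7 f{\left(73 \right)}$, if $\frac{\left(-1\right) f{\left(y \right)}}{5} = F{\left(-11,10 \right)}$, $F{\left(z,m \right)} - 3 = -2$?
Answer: $-35$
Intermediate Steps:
$F{\left(z,m \right)} = 1$ ($F{\left(z,m \right)} = 3 - 2 = 1$)
$f{\left(y \right)} = -5$ ($f{\left(y \right)} = \left(-5\right) 1 = -5$)
$7 f{\left(73 \right)} = 7 \left(-5\right) = -35$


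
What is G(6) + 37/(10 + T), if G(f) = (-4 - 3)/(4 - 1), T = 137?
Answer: -102/49 ≈ -2.0816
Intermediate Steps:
G(f) = -7/3
G(6) + 37/(10 + T) = -7/3 + 37/(10 + 137) = -7/3 + 37/147 = -102/49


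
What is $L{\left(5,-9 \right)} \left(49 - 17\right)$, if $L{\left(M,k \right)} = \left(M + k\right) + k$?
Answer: $-416$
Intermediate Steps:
$L{\left(M,k \right)} = M + 2 k$
$L{\left(5,-9 \right)} \left(49 - 17\right) = \left(5 + 2 \left(-9\right)\right) \left(49 - 17\right) = \left(5 - 18\right) 32 = \left(-13\right) 32 = -416$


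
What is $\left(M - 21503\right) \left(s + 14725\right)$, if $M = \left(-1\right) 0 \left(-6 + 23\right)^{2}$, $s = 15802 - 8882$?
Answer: $-465432435$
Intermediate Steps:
$s = 6920$
$M = 0$ ($M = 0 \cdot 17^{2} = 0 \cdot 289 = 0$)
$\left(M - 21503\right) \left(s + 14725\right) = \left(0 - 21503\right) \left(6920 + 14725\right) = \left(-21503\right) 21645 = -465432435$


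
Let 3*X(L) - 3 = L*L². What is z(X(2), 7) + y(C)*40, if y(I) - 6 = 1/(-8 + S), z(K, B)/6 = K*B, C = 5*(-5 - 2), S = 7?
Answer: 354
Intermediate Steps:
X(L) = 1 + L³/3 (X(L) = 1 + (L*L²)/3 = 1 + L³/3)
C = -35 (C = 5*(-7) = -35)
z(K, B) = 6*B*K (z(K, B) = 6*(K*B) = 6*(B*K) = 6*B*K)
y(I) = 5 (y(I) = 6 + 1/(-8 + 7) = 6 + 1/(-1) = 6 - 1 = 5)
z(X(2), 7) + y(C)*40 = 6*7*(1 + (⅓)*2³) + 5*40 = 6*7*(1 + (⅓)*8) + 200 = 6*7*(1 + 8/3) + 200 = 6*7*(11/3) + 200 = 154 + 200 = 354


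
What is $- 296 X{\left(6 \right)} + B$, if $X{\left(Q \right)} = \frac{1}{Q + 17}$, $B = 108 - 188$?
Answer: $- \frac{2136}{23} \approx -92.87$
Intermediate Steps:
$B = -80$ ($B = 108 - 188 = -80$)
$X{\left(Q \right)} = \frac{1}{17 + Q}$
$- 296 X{\left(6 \right)} + B = - \frac{296}{17 + 6} - 80 = - \frac{296}{23} - 80 = - \frac{2136}{23}$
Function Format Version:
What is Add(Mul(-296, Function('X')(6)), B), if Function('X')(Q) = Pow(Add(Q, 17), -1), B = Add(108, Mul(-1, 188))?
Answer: Rational(-2136, 23) ≈ -92.870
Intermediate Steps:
B = -80 (B = Add(108, -188) = -80)
Function('X')(Q) = Pow(Add(17, Q), -1)
Add(Mul(-296, Function('X')(6)), B) = Add(Mul(-296, Pow(Add(17, 6), -1)), -80) = Add(Mul(-296, Pow(23, -1)), -80) = Add(Mul(-296, Rational(1, 23)), -80) = Add(Rational(-296, 23), -80) = Rational(-2136, 23)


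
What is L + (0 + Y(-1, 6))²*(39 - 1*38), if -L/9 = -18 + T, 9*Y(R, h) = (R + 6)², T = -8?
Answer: 19579/81 ≈ 241.72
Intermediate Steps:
Y(R, h) = (6 + R)²/9 (Y(R, h) = (R + 6)²/9 = (6 + R)²/9)
L = 234 (L = -9*(-18 - 8) = -9*(-26) = 234)
L + (0 + Y(-1, 6))²*(39 - 1*38) = 234 + (0 + (6 - 1)²/9)²*(39 - 1*38) = 234 + (0 + (⅑)*5²)²*(39 - 38) = 234 + (0 + (⅑)*25)²*1 = 234 + (0 + 25/9)²*1 = 234 + (25/9)²*1 = 234 + (625/81)*1 = 234 + 625/81 = 19579/81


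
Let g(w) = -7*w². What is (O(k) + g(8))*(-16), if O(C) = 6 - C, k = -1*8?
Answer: 6944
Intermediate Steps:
k = -8
(O(k) + g(8))*(-16) = ((6 - 1*(-8)) - 7*8²)*(-16) = ((6 + 8) - 7*64)*(-16) = (14 - 448)*(-16) = -434*(-16) = 6944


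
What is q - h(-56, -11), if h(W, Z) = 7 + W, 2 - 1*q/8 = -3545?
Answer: 28425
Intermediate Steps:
q = 28376 (q = 16 - 8*(-3545) = 16 + 28360 = 28376)
q - h(-56, -11) = 28376 - (7 - 56) = 28376 - 1*(-49) = 28376 + 49 = 28425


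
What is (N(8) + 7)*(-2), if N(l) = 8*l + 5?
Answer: -152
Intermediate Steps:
N(l) = 5 + 8*l
(N(8) + 7)*(-2) = ((5 + 8*8) + 7)*(-2) = ((5 + 64) + 7)*(-2) = (69 + 7)*(-2) = 76*(-2) = -152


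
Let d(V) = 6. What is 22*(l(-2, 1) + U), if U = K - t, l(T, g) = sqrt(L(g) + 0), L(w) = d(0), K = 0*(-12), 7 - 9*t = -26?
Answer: -242/3 + 22*sqrt(6) ≈ -26.778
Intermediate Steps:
t = 11/3 (t = 7/9 - 1/9*(-26) = 7/9 + 26/9 = 11/3 ≈ 3.6667)
K = 0
L(w) = 6
l(T, g) = sqrt(6) (l(T, g) = sqrt(6 + 0) = sqrt(6))
U = -11/3 (U = 0 - 1*11/3 = 0 - 11/3 = -11/3 ≈ -3.6667)
22*(l(-2, 1) + U) = 22*(sqrt(6) - 11/3) = 22*(-11/3 + sqrt(6)) = -242/3 + 22*sqrt(6)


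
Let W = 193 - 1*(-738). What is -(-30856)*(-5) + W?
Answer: -153349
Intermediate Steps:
W = 931 (W = 193 + 738 = 931)
-(-30856)*(-5) + W = -(-30856)*(-5) + 931 = -1102*140 + 931 = -154280 + 931 = -153349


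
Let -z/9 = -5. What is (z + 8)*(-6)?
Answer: -318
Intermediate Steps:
z = 45 (z = -9*(-5) = 45)
(z + 8)*(-6) = (45 + 8)*(-6) = 53*(-6) = -318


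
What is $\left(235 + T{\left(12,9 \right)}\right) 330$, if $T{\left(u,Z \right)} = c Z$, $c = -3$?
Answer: $68640$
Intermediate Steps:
$T{\left(u,Z \right)} = - 3 Z$
$\left(235 + T{\left(12,9 \right)}\right) 330 = \left(235 - 27\right) 330 = 208 \cdot 330 = 68640$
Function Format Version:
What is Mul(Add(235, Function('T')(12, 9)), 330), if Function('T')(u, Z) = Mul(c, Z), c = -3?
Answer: 68640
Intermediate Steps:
Function('T')(u, Z) = Mul(-3, Z)
Mul(Add(235, Function('T')(12, 9)), 330) = Mul(Add(235, Mul(-3, 9)), 330) = Mul(Add(235, -27), 330) = Mul(208, 330) = 68640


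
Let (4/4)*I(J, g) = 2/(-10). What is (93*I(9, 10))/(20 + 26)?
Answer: -93/230 ≈ -0.40435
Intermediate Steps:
I(J, g) = -⅕ (I(J, g) = 2/(-10) = 2*(-⅒) = -⅕)
(93*I(9, 10))/(20 + 26) = (93*(-⅕))/(20 + 26) = -93/5/46 = -93/5*1/46 = -93/230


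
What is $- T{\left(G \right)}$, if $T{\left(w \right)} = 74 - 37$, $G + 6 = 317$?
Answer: $-37$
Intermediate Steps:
$G = 311$ ($G = -6 + 317 = 311$)
$T{\left(w \right)} = 37$
$- T{\left(G \right)} = \left(-1\right) 37 = -37$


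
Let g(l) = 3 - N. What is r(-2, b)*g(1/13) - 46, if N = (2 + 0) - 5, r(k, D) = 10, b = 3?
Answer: 14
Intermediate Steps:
N = -3 (N = 2 - 5 = -3)
g(l) = 6 (g(l) = 3 - 1*(-3) = 3 + 3 = 6)
r(-2, b)*g(1/13) - 46 = 10*6 - 46 = 60 - 46 = 14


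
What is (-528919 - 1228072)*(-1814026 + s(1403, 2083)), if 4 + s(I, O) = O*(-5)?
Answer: 3205533444995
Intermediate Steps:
s(I, O) = -4 - 5*O (s(I, O) = -4 + O*(-5) = -4 - 5*O)
(-528919 - 1228072)*(-1814026 + s(1403, 2083)) = (-528919 - 1228072)*(-1814026 + (-4 - 5*2083)) = -1756991*(-1814026 + (-4 - 10415)) = -1756991*(-1814026 - 10419) = -1756991*(-1824445) = 3205533444995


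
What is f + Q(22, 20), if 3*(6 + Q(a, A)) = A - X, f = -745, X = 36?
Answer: -2269/3 ≈ -756.33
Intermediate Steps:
Q(a, A) = -18 + A/3 (Q(a, A) = -6 + (A - 1*36)/3 = -6 + (A - 36)/3 = -6 + (-36 + A)/3 = -6 + (-12 + A/3) = -18 + A/3)
f + Q(22, 20) = -745 + (-18 + (⅓)*20) = -745 + (-18 + 20/3) = -745 - 34/3 = -2269/3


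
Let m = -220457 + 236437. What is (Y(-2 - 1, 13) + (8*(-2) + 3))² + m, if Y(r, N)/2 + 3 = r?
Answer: 16605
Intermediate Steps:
Y(r, N) = -6 + 2*r
m = 15980
(Y(-2 - 1, 13) + (8*(-2) + 3))² + m = ((-6 + 2*(-2 - 1)) + (8*(-2) + 3))² + 15980 = ((-6 + 2*(-3)) + (-16 + 3))² + 15980 = ((-6 - 6) - 13)² + 15980 = (-12 - 13)² + 15980 = (-25)² + 15980 = 625 + 15980 = 16605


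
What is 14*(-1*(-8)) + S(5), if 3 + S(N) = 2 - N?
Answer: 106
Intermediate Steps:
S(N) = -1 - N (S(N) = -3 + (2 - N) = -1 - N)
14*(-1*(-8)) + S(5) = 14*(-1*(-8)) + (-1 - 1*5) = 14*8 + (-1 - 5) = 112 - 6 = 106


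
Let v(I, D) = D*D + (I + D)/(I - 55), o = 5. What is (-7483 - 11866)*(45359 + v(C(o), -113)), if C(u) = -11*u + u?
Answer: -118098614447/105 ≈ -1.1247e+9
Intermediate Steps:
C(u) = -10*u
v(I, D) = D**2 + (D + I)/(-55 + I)
(-7483 - 11866)*(45359 + v(C(o), -113)) = (-7483 - 11866)*(45359 + (-113 - 10*5 - 55*(-113)**2 - 10*5*(-113)**2)/(-55 - 10*5)) = -19349*(45359 + (-113 - 50 - 55*12769 - 50*12769)/(-55 - 50)) = -19349*(45359 + (-113 - 50 - 702295 - 638450)/(-105)) = -19349*(45359 - 1/105*(-1340908)) = -19349*(45359 + 1340908/105) = -19349*6103603/105 = -118098614447/105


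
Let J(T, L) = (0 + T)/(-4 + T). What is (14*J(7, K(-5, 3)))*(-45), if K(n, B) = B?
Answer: -1470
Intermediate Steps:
J(T, L) = T/(-4 + T)
(14*J(7, K(-5, 3)))*(-45) = (14*(7/(-4 + 7)))*(-45) = (14*(7/3))*(-45) = (98/3)*(-45) = -1470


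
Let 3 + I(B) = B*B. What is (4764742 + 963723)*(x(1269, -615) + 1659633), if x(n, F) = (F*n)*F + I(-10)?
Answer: 2758984873313575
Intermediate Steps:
I(B) = -3 + B² (I(B) = -3 + B*B = -3 + B²)
x(n, F) = 97 + n*F² (x(n, F) = (F*n)*F + (-3 + (-10)²) = n*F² + (-3 + 100) = n*F² + 97 = 97 + n*F²)
(4764742 + 963723)*(x(1269, -615) + 1659633) = (4764742 + 963723)*((97 + 1269*(-615)²) + 1659633) = 5728465*((97 + 1269*378225) + 1659633) = 5728465*((97 + 479967525) + 1659633) = 5728465*(479967622 + 1659633) = 5728465*481627255 = 2758984873313575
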